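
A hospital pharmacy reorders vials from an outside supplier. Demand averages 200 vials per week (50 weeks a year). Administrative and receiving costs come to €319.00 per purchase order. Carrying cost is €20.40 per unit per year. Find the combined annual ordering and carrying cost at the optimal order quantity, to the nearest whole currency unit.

TC* ≈ €11,408

Annual demand D = 200 × 50 = 10,000.
The optimal lot size = √(2DS/H) = √(2 × 10,000 × 319 / 20.4) ≈ 559.24.
At the optimum the two cost components are equal, so total cost = 2·(Q*/2)H = Q*·H.
Minimum total = √(2DSH) = √(2 × 10,000 × 319 × 20.4) ≈ 11408.418.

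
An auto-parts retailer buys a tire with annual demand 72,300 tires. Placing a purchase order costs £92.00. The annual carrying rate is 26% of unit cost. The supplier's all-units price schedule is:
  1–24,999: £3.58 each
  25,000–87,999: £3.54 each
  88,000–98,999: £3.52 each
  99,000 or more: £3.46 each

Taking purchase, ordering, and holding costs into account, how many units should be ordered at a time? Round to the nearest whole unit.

Q* ≈ 3,781 tires

Holding cost per unit per year at price C is H = 0.26·C.
For each price level, check whether its EOQ is feasible; otherwise the best quantity at that price is the breakpoint.
EOQ at £3.58 = 3780.5 (feasible in tier 1): TC = 72,300×£3.58 + (72,300/3780.5)×92 + (3780.5/2)×0.26×£3.58 = £262,352.89.
EOQ at £3.54 = 3801.8 < 25000, so use break Q=25000: TC = 72,300×£3.54 + (72,300/25000.0)×92 + (25000.0/2)×0.26×£3.54 = £267,713.06.
EOQ at £3.52 = 3812.6 < 88000, so use break Q=88000: TC = 72,300×£3.52 + (72,300/88000.0)×92 + (88000.0/2)×0.26×£3.52 = £294,840.39.
EOQ at £3.46 = 3845.5 < 99000, so use break Q=99000: TC = 72,300×£3.46 + (72,300/99000.0)×92 + (99000.0/2)×0.26×£3.46 = £294,755.39.
Lowest total cost is £262,352.89 at Q = 3780.5.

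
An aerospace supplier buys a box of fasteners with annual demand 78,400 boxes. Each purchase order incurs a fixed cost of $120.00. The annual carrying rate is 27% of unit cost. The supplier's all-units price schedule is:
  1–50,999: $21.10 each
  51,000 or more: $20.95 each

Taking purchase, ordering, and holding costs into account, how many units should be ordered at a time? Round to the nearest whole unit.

Holding cost per unit per year at price C is H = 0.27·C.
Evaluate total cost at each tier's feasible EOQ or, if the EOQ is below the tier, at the tier's minimum quantity.
EOQ at $21.10 = 1817.4 (feasible in tier 1): TC = 78,400×$21.10 + (78,400/1817.4)×120 + (1817.4/2)×0.27×$21.10 = $1,664,593.49.
EOQ at $20.95 = 1823.9 < 51000, so use break Q=51000: TC = 78,400×$20.95 + (78,400/51000.0)×120 + (51000.0/2)×0.27×$20.95 = $1,786,905.22.
Lowest total cost is $1,664,593.49 at Q = 1817.4.

Q* ≈ 1,817 boxes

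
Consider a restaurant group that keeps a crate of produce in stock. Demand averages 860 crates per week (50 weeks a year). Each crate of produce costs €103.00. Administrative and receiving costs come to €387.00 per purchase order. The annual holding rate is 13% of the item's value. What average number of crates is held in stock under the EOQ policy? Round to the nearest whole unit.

Average inventory ≈ 788 crates

Annual demand D = 860 × 50 = 43,000.
Holding cost H = 0.13 × €103.00 = €13.3900 per unit per year.
EOQ = √(2DS/H) = √(2 × 43,000 × 387 / 13.39) ≈ 1576.57.
Average inventory = Q*/2 ≈ 1576.57 / 2 = 788.287.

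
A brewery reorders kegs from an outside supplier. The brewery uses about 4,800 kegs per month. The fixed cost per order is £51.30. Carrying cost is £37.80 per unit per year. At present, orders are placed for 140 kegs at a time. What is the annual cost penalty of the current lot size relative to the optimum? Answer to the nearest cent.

Extra cost ≈ £8,806.08 per year

Annual demand D = 4,800 × 12 = 57,600.
EOQ = √(2DS/H) = √(2 × 57,600 × 51.3 / 37.8) ≈ 395.40.
Cost at Q* = (D/Q*)S + (Q*/2)H = √(2DSH) ≈ £14,946.20.
Cost at Q = 140: (57,600/140)×51.3 + (140/2)×37.8 = £21,106.29 + £2,646.00 = £23,752.29.
Excess = £23,752.29 − £14,946.20 = £8,806.08.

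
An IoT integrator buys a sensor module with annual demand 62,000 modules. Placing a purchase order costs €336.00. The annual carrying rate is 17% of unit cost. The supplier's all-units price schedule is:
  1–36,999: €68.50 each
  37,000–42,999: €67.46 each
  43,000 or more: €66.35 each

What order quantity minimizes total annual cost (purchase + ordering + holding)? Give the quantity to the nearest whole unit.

Holding cost per unit per year at price C is H = 0.17·C.
Evaluate total cost at each tier's feasible EOQ or, if the EOQ is below the tier, at the tier's minimum quantity.
EOQ at €68.50 = 1891.5 (feasible in tier 1): TC = 62,000×€68.50 + (62,000/1891.5)×336 + (1891.5/2)×0.17×€68.50 = €4,269,026.74.
EOQ at €67.46 = 1906.0 < 37000, so use break Q=37000: TC = 62,000×€67.46 + (62,000/37000.0)×336 + (37000.0/2)×0.17×€67.46 = €4,395,244.73.
EOQ at €66.35 = 1921.9 < 43000, so use break Q=43000: TC = 62,000×€66.35 + (62,000/43000.0)×336 + (43000.0/2)×0.17×€66.35 = €4,356,693.72.
Lowest total cost is €4,269,026.74 at Q = 1891.5.

Q* ≈ 1,892 modules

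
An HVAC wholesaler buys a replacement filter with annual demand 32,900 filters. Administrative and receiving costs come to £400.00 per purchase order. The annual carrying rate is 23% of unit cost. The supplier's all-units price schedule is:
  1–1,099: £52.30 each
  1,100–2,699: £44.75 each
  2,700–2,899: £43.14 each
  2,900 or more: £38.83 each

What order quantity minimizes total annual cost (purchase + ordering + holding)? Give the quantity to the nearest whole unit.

Q* ≈ 2,900 filters

Holding cost per unit per year at price C is H = 0.23·C.
Candidates are each tier's EOQ (if it falls in that tier) and each price-break quantity.
Tier 1 (£52.30): EOQ = 1479.2 exceeds tier's upper bound 1099, so this tier is dominated.
EOQ at £44.75 = 1599.1 (feasible in tier 2): TC = 32,900×£44.75 + (32,900/1599.1)×400 + (1599.1/2)×0.23×£44.75 = £1,488,734.00.
EOQ at £43.14 = 1628.7 < 2700, so use break Q=2700: TC = 32,900×£43.14 + (32,900/2700.0)×400 + (2700.0/2)×0.23×£43.14 = £1,437,575.04.
EOQ at £38.83 = 1716.7 < 2900, so use break Q=2900: TC = 32,900×£38.83 + (32,900/2900.0)×400 + (2900.0/2)×0.23×£38.83 = £1,294,994.74.
Lowest total cost is £1,294,994.74 at Q = 2900.0.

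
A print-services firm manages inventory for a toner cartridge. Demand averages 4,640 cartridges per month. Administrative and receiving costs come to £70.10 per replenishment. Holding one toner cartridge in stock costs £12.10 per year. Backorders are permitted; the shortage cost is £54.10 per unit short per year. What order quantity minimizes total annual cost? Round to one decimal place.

Q* ≈ 888.5 cartridges

Annual demand D = 4,640 × 12 = 55,680.
With planned backorders, Q* = √(2DS/H) · √((H+B)/B).
√(2DS/H) = √(2 × 55,680 × 70.1 / 12.1) = 803.213.
√((H+B)/B) = √((12.1+54.1)/54.1) = 1.1062.
Q* ≈ 888.508.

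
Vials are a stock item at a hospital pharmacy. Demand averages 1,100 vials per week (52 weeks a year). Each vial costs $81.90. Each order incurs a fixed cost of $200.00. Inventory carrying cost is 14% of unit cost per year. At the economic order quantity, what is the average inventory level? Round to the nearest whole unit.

Annual demand D = 1,100 × 52 = 57,200.
Holding cost H = 0.14 × $81.90 = $11.4660 per unit per year.
EOQ = √(2DS/H) = √(2 × 57,200 × 200 / 11.466) ≈ 1412.61.
Average inventory = Q*/2 ≈ 1412.61 / 2 = 706.305.

Average inventory ≈ 706 vials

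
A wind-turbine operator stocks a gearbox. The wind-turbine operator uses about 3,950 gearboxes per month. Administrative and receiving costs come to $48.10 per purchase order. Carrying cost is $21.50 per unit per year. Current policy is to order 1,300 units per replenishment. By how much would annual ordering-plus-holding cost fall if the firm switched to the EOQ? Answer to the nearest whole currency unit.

Extra cost ≈ $5,827 per year

Annual demand D = 3,950 × 12 = 47,400.
EOQ = √(2DS/H) = √(2 × 47,400 × 48.1 / 21.5) ≈ 460.53.
Cost at Q* = (D/Q*)S + (Q*/2)H = √(2DSH) ≈ $9,901.38.
Cost at Q = 1,300: (47,400/1,300)×48.1 + (1,300/2)×21.5 = $1,753.80 + $13,975.00 = $15,728.80.
Excess = $15,728.80 − $9,901.38 = $5,827.42.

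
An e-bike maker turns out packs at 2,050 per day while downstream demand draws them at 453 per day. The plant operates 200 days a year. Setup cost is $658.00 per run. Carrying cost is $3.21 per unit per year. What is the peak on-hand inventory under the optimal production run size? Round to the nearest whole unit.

Annual demand D = 453 × 200 = 90,600.
Production build-up factor (1 − d/p) = 1 − 453/2,050 = 0.7790.
Q* = √(2DS / (H(1 − d/p))) = √(2 × 90,600 × 658 / (3.21 × 0.7790)).
= √(119,229,600 / 2.5007) ≈ 6905.005.
Maximum inventory = Q*(1 − d/p) = 6905.005 × 0.7790 ≈ 5379.167.

I_max ≈ 5,379 packs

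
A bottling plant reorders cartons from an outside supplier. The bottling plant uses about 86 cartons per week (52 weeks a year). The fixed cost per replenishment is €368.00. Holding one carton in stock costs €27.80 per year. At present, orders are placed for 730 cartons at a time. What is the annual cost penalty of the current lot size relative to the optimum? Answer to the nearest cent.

Annual demand D = 86 × 52 = 4,472.
EOQ = √(2DS/H) = √(2 × 4,472 × 368 / 27.8) ≈ 344.09.
Cost at Q* = (D/Q*)S + (Q*/2)H = √(2DSH) ≈ €9,565.60.
Cost at Q = 730: (4,472/730)×368 + (730/2)×27.8 = €2,254.38 + €10,147.00 = €12,401.38.
Excess = €12,401.38 − €9,565.60 = €2,835.78.

Extra cost ≈ €2,835.78 per year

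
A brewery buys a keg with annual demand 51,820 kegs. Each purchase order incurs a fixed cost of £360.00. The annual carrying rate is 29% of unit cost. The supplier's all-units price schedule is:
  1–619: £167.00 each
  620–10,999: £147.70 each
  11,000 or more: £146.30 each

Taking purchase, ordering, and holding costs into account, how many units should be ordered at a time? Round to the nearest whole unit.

Q* ≈ 933 kegs

Holding cost per unit per year at price C is H = 0.29·C.
Evaluate total cost at each tier's feasible EOQ or, if the EOQ is below the tier, at the tier's minimum quantity.
Tier 1 (£167.00): EOQ = 877.7 exceeds tier's upper bound 619, so this tier is dominated.
EOQ at £147.70 = 933.3 (feasible in tier 2): TC = 51,820×£147.70 + (51,820/933.3)×360 + (933.3/2)×0.29×£147.70 = £7,693,790.45.
EOQ at £146.30 = 937.8 < 11000, so use break Q=11000: TC = 51,820×£146.30 + (51,820/11000.0)×360 + (11000.0/2)×0.29×£146.30 = £7,816,310.43.
Lowest total cost is £7,693,790.45 at Q = 933.3.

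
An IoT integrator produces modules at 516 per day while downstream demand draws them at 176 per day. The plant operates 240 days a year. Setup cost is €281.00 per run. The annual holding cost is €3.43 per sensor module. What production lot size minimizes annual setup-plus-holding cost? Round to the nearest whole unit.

Annual demand D = 176 × 240 = 42,240.
Production build-up factor (1 − d/p) = 1 − 176/516 = 0.6589.
Q* = √(2DS / (H(1 − d/p))) = √(2 × 42,240 × 281 / (3.43 × 0.6589)).
= √(23,738,880 / 2.2601) ≈ 3240.921.

Q* ≈ 3,241 modules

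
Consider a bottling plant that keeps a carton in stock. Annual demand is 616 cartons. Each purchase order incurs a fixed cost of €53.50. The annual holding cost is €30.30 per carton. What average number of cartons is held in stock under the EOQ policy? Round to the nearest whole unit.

Q* = √(2DS/H) = √(2 × 616 × 53.5 / 30.3) ≈ 46.64.
Average inventory = Q*/2 ≈ 46.64 / 2 = 23.320.

Average inventory ≈ 23 cartons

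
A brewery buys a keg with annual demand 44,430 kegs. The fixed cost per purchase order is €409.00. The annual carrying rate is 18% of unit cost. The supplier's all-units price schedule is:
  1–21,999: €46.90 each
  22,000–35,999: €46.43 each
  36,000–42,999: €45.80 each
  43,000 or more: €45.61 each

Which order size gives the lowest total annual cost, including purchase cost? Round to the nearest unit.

Q* ≈ 2,075 kegs

Holding cost per unit per year at price C is H = 0.18·C.
Candidates are each tier's EOQ (if it falls in that tier) and each price-break quantity.
EOQ at €46.90 = 2074.9 (feasible in tier 1): TC = 44,430×€46.90 + (44,430/2074.9)×409 + (2074.9/2)×0.18×€46.90 = €2,101,283.10.
EOQ at €46.43 = 2085.4 < 22000, so use break Q=22000: TC = 44,430×€46.43 + (44,430/22000.0)×409 + (22000.0/2)×0.18×€46.43 = €2,155,642.29.
EOQ at €45.80 = 2099.6 < 36000, so use break Q=36000: TC = 44,430×€45.80 + (44,430/36000.0)×409 + (36000.0/2)×0.18×€45.80 = €2,183,790.77.
EOQ at €45.61 = 2104.0 < 43000, so use break Q=43000: TC = 44,430×€45.61 + (44,430/43000.0)×409 + (43000.0/2)×0.18×€45.61 = €2,203,385.60.
Lowest total cost is €2,101,283.10 at Q = 2074.9.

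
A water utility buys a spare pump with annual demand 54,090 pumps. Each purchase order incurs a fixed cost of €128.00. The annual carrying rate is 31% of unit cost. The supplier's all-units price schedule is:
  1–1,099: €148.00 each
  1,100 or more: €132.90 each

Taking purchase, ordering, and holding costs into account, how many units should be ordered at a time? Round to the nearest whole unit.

Q* ≈ 1,100 pumps

Holding cost per unit per year at price C is H = 0.31·C.
For each price level, check whether its EOQ is feasible; otherwise the best quantity at that price is the breakpoint.
EOQ at €148.00 = 549.4 (feasible in tier 1): TC = 54,090×€148.00 + (54,090/549.4)×128 + (549.4/2)×0.31×€148.00 = €8,030,525.20.
EOQ at €132.90 = 579.7 < 1100, so use break Q=1100: TC = 54,090×€132.90 + (54,090/1100.0)×128 + (1100.0/2)×0.31×€132.90 = €7,217,514.56.
Lowest total cost is €7,217,514.56 at Q = 1100.0.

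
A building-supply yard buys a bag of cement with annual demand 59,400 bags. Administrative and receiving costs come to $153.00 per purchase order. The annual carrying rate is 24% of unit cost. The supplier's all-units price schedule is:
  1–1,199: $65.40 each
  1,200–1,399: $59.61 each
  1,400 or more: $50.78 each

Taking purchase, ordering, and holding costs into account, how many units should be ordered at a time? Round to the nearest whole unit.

Q* ≈ 1,400 bags

Holding cost per unit per year at price C is H = 0.24·C.
Evaluate total cost at each tier's feasible EOQ or, if the EOQ is below the tier, at the tier's minimum quantity.
EOQ at $65.40 = 1076.1 (feasible in tier 1): TC = 59,400×$65.40 + (59,400/1076.1)×153 + (1076.1/2)×0.24×$65.40 = $3,901,650.73.
EOQ at $59.61 = 1127.2 < 1200, so use break Q=1200: TC = 59,400×$59.61 + (59,400/1200.0)×153 + (1200.0/2)×0.24×$59.61 = $3,556,991.34.
EOQ at $50.78 = 1221.2 < 1400, so use break Q=1400: TC = 59,400×$50.78 + (59,400/1400.0)×153 + (1400.0/2)×0.24×$50.78 = $3,031,354.61.
Lowest total cost is $3,031,354.61 at Q = 1400.0.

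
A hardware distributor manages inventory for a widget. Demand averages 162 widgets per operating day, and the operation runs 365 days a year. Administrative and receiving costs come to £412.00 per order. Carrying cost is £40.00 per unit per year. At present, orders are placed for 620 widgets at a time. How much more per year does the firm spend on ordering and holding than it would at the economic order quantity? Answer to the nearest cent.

Annual demand D = 162 × 365 = 59,130.
EOQ = √(2DS/H) = √(2 × 59,130 × 412 / 40) ≈ 1103.67.
Cost at Q* = (D/Q*)S + (Q*/2)H = √(2DSH) ≈ £44,146.63.
Cost at Q = 620: (59,130/620)×412 + (620/2)×40 = £39,292.84 + £12,400.00 = £51,692.84.
Excess = £51,692.84 − £44,146.63 = £7,546.21.

Extra cost ≈ £7,546.21 per year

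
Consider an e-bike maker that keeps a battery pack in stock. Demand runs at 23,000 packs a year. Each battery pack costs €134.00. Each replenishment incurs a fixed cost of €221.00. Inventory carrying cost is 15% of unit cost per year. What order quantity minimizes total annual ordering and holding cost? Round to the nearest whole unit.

Holding cost H = 0.15 × €134.00 = €20.1000 per unit per year.
EOQ = √(2DS / H) = √(2 × 23,000 × 221 / 20.1).
= √(10,166,000 / 20.1) = √505,771.1443 ≈ 711.176.

Q* ≈ 711 packs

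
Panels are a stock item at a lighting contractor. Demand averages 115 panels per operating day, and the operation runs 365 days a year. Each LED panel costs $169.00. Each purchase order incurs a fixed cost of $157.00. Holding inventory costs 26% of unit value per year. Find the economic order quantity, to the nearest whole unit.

Annual demand D = 115 × 365 = 41,975.
Holding cost H = 0.26 × $169.00 = $43.9400 per unit per year.
EOQ = √(2DS / H) = √(2 × 41,975 × 157 / 43.94).
= √(13,180,150 / 43.94) = √299,957.8971 ≈ 547.684.

Q* ≈ 548 panels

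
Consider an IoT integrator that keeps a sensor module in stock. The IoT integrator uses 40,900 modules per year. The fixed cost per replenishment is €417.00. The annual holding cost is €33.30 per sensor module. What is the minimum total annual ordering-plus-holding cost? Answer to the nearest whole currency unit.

TC* ≈ €33,703

EOQ = √(2DS/H) = √(2 × 40,900 × 417 / 33.3) ≈ 1012.10.
At Q*, ordering cost (D/Q*)S equals holding cost (Q*/2)H, each = √(DSH/2).
Minimum total = √(2DSH) = √(2 × 40,900 × 417 × 33.3) ≈ 33702.863.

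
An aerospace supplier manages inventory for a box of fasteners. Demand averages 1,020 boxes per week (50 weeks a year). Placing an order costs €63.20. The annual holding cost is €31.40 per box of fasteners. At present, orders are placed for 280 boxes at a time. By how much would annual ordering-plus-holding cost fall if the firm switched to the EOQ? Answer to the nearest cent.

Annual demand D = 1,020 × 50 = 51,000.
EOQ = √(2DS/H) = √(2 × 51,000 × 63.2 / 31.4) ≈ 453.10.
Cost at Q* = (D/Q*)S + (Q*/2)H = √(2DSH) ≈ €14,227.33.
Cost at Q = 280: (51,000/280)×63.2 + (280/2)×31.4 = €11,511.43 + €4,396.00 = €15,907.43.
Excess = €15,907.43 − €14,227.33 = €1,680.10.

Extra cost ≈ €1,680.10 per year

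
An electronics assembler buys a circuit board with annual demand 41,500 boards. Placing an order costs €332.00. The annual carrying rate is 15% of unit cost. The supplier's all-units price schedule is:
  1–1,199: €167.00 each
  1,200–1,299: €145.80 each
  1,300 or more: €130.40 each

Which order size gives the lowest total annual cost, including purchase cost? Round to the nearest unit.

Holding cost per unit per year at price C is H = 0.15·C.
Evaluate total cost at each tier's feasible EOQ or, if the EOQ is below the tier, at the tier's minimum quantity.
EOQ at €167.00 = 1048.8 (feasible in tier 1): TC = 41,500×€167.00 + (41,500/1048.8)×332 + (1048.8/2)×0.15×€167.00 = €6,956,773.14.
EOQ at €145.80 = 1122.5 < 1200, so use break Q=1200: TC = 41,500×€145.80 + (41,500/1200.0)×332 + (1200.0/2)×0.15×€145.80 = €6,075,303.67.
EOQ at €130.40 = 1186.9 < 1300, so use break Q=1300: TC = 41,500×€130.40 + (41,500/1300.0)×332 + (1300.0/2)×0.15×€130.40 = €5,434,912.46.
Lowest total cost is €5,434,912.46 at Q = 1300.0.

Q* ≈ 1,300 boards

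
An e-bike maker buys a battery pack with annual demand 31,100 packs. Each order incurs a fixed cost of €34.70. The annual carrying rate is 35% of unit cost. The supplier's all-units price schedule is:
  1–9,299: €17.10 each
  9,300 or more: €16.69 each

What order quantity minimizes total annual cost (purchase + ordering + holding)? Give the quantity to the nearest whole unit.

Holding cost per unit per year at price C is H = 0.35·C.
Evaluate total cost at each tier's feasible EOQ or, if the EOQ is below the tier, at the tier's minimum quantity.
EOQ at €17.10 = 600.5 (feasible in tier 1): TC = 31,100×€17.10 + (31,100/600.5)×34.7 + (600.5/2)×0.35×€17.10 = €535,404.12.
EOQ at €16.69 = 607.9 < 9300, so use break Q=9300: TC = 31,100×€16.69 + (31,100/9300.0)×34.7 + (9300.0/2)×0.35×€16.69 = €546,338.01.
Lowest total cost is €535,404.12 at Q = 600.5.

Q* ≈ 601 packs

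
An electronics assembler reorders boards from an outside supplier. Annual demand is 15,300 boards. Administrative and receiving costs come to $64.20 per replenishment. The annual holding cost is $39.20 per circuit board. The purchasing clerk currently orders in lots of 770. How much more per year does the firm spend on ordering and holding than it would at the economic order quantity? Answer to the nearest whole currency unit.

EOQ = √(2DS/H) = √(2 × 15,300 × 64.2 / 39.2) ≈ 223.86.
Cost at Q* = (D/Q*)S + (Q*/2)H = √(2DSH) ≈ $8,775.49.
Cost at Q = 770: (15,300/770)×64.2 + (770/2)×39.2 = $1,275.66 + $15,092.00 = $16,367.66.
Excess = $16,367.66 − $8,775.49 = $7,592.17.

Extra cost ≈ $7,592 per year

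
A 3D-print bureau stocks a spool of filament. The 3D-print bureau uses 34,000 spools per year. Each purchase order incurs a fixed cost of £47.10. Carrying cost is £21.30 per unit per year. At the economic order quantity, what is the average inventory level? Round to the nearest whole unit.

Average inventory ≈ 194 spools

Q* = √(2DS/H) = √(2 × 34,000 × 47.1 / 21.3) ≈ 387.77.
Average inventory = Q*/2 ≈ 387.77 / 2 = 193.885.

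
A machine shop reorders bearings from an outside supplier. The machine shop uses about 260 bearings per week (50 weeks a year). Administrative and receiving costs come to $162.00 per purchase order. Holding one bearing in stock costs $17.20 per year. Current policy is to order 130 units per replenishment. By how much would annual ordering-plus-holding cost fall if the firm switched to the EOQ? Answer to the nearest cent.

Annual demand D = 260 × 50 = 13,000.
EOQ = √(2DS/H) = √(2 × 13,000 × 162 / 17.2) ≈ 494.86.
Cost at Q* = (D/Q*)S + (Q*/2)H = √(2DSH) ≈ $8,511.55.
Cost at Q = 130: (13,000/130)×162 + (130/2)×17.2 = $16,200.00 + $1,118.00 = $17,318.00.
Excess = $17,318.00 − $8,511.55 = $8,806.45.

Extra cost ≈ $8,806.45 per year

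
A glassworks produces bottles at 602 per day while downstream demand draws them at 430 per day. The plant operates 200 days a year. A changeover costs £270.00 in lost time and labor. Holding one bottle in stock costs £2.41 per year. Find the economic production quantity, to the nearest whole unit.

Annual demand D = 430 × 200 = 86,000.
Production build-up factor (1 − d/p) = 1 − 430/602 = 0.2857.
Q* = √(2DS / (H(1 − d/p))) = √(2 × 86,000 × 270 / (2.41 × 0.2857)).
= √(46,440,000 / 0.6886) ≈ 8212.429.

Q* ≈ 8,212 bottles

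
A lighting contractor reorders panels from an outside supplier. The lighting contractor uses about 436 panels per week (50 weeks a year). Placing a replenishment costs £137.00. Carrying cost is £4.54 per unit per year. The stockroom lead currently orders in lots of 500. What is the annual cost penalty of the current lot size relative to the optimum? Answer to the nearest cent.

Extra cost ≈ £1,900.67 per year

Annual demand D = 436 × 50 = 21,800.
EOQ = √(2DS/H) = √(2 × 21,800 × 137 / 4.54) ≈ 1147.03.
Cost at Q* = (D/Q*)S + (Q*/2)H = √(2DSH) ≈ £5,207.53.
Cost at Q = 500: (21,800/500)×137 + (500/2)×4.54 = £5,973.20 + £1,135.00 = £7,108.20.
Excess = £7,108.20 − £5,207.53 = £1,900.67.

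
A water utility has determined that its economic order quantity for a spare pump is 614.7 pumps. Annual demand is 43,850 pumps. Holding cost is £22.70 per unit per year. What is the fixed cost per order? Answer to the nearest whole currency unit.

The basic EOQ model gives Q* = √(2DS/H); rearrange for the unknown.
From Q* = √(2DS/H): S = Q*²H / (2D) = 614.7² × 22.7 / (2 × 43,850) = 97.8031.

S ≈ £98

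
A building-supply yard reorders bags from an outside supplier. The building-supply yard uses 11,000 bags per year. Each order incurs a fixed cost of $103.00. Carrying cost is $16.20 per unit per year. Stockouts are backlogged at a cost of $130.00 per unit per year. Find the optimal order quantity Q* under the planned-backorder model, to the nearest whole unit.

Q* ≈ 397 bags

With planned backorders, Q* = √(2DS/H) · √((H+B)/B).
√(2DS/H) = √(2 × 11,000 × 103 / 16.2) = 374.001.
√((H+B)/B) = √((16.2+130)/130) = 1.0605.
Q* ≈ 396.620.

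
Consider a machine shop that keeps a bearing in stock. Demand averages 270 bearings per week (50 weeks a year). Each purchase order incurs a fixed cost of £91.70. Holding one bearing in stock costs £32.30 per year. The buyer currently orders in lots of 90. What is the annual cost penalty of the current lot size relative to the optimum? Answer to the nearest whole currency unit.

Extra cost ≈ £6,266 per year

Annual demand D = 270 × 50 = 13,500.
EOQ = √(2DS/H) = √(2 × 13,500 × 91.7 / 32.3) ≈ 276.86.
Cost at Q* = (D/Q*)S + (Q*/2)H = √(2DSH) ≈ £8,942.68.
Cost at Q = 90: (13,500/90)×91.7 + (90/2)×32.3 = £13,755.00 + £1,453.50 = £15,208.50.
Excess = £15,208.50 − £8,942.68 = £6,265.82.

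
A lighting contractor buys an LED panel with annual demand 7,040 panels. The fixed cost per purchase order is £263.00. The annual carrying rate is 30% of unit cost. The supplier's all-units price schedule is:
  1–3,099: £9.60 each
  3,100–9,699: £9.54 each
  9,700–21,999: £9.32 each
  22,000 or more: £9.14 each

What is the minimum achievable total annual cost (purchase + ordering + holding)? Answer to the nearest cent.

TC* ≈ £70,849.69

Holding cost per unit per year at price C is H = 0.30·C.
For each price level, check whether its EOQ is feasible; otherwise the best quantity at that price is the breakpoint.
EOQ at £9.60 = 1133.9 (feasible in tier 1): TC = 7,040×£9.60 + (7,040/1133.9)×263 + (1133.9/2)×0.30×£9.60 = £70,849.69.
EOQ at £9.54 = 1137.5 < 3100, so use break Q=3100: TC = 7,040×£9.54 + (7,040/3100.0)×263 + (3100.0/2)×0.30×£9.54 = £72,194.96.
EOQ at £9.32 = 1150.8 < 9700, so use break Q=9700: TC = 7,040×£9.32 + (7,040/9700.0)×263 + (9700.0/2)×0.30×£9.32 = £79,364.28.
EOQ at £9.14 = 1162.1 < 22000, so use break Q=22000: TC = 7,040×£9.14 + (7,040/22000.0)×263 + (22000.0/2)×0.30×£9.14 = £94,591.76.
Lowest total cost among the candidates is at Q = 1133.9.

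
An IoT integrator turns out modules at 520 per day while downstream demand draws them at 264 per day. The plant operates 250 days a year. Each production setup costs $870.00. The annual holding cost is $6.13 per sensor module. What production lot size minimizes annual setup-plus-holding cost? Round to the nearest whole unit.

Q* ≈ 6,169 modules

Annual demand D = 264 × 250 = 66,000.
Production build-up factor (1 − d/p) = 1 − 264/520 = 0.4923.
Q* = √(2DS / (H(1 − d/p))) = √(2 × 66,000 × 870 / (6.13 × 0.4923)).
= √(114,840,000 / 3.0178) ≈ 6168.762.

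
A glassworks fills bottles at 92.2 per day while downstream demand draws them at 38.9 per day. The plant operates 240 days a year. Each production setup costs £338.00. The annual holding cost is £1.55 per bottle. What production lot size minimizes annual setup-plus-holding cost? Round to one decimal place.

Q* ≈ 2,653.9 bottles

Annual demand D = 38.9 × 240 = 9,336.
Production build-up factor (1 − d/p) = 1 − 38.9/92.2 = 0.5781.
Q* = √(2DS / (H(1 − d/p))) = √(2 × 9,336 × 338 / (1.55 × 0.5781)).
= √(6,311,136 / 0.896) ≈ 2653.932.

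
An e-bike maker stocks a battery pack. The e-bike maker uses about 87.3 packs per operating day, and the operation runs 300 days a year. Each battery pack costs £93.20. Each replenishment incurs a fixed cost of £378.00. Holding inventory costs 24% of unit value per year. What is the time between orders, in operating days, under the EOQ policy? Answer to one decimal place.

Annual demand D = 87.3 × 300 = 26,190.
Holding cost H = 0.24 × £93.20 = £22.3680 per unit per year.
Q* = √(2DS/H) = √(2 × 26,190 × 378 / 22.368) ≈ 940.84.
Cycle time = Q*/D × 300 = 940.84 / 26,190 × 300 ≈ 10.777 days.

T ≈ 10.8 days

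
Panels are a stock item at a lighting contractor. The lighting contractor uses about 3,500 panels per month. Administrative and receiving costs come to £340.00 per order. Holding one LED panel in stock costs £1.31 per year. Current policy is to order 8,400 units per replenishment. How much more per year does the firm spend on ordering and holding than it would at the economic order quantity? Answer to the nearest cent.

Extra cost ≈ £1,085.33 per year

Annual demand D = 3,500 × 12 = 42,000.
EOQ = √(2DS/H) = √(2 × 42,000 × 340 / 1.31) ≈ 4669.21.
Cost at Q* = (D/Q*)S + (Q*/2)H = √(2DSH) ≈ £6,116.67.
Cost at Q = 8,400: (42,000/8,400)×340 + (8,400/2)×1.31 = £1,700.00 + £5,502.00 = £7,202.00.
Excess = £7,202.00 − £6,116.67 = £1,085.33.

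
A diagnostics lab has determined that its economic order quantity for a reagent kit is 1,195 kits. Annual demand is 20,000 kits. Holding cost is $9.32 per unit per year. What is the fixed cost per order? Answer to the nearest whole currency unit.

The basic EOQ model gives Q* = √(2DS/H); rearrange for the unknown.
From Q* = √(2DS/H): S = Q*²H / (2D) = 1,195² × 9.32 / (2 × 20,000) = 332.7298.

S ≈ $333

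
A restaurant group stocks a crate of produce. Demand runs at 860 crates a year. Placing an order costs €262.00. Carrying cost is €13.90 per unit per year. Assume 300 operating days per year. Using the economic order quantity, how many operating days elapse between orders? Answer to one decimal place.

Q* = √(2DS/H) = √(2 × 860 × 262 / 13.9) ≈ 180.06.
Cycle time = Q*/D × 300 = 180.06 / 860 × 300 ≈ 62.810 days.

T ≈ 62.8 days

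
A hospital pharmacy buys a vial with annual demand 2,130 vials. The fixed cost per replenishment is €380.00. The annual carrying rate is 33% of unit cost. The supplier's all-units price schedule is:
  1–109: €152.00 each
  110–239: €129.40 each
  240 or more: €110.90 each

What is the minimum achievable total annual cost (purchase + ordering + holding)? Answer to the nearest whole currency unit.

Holding cost per unit per year at price C is H = 0.33·C.
Candidates are each tier's EOQ (if it falls in that tier) and each price-break quantity.
Tier 1 (€152.00): EOQ = 179.6 exceeds tier's upper bound 109, so this tier is dominated.
EOQ at €129.40 = 194.7 (feasible in tier 2): TC = 2,130×€129.40 + (2,130/194.7)×380 + (194.7/2)×0.33×€129.40 = €283,936.20.
EOQ at €110.90 = 210.3 < 240, so use break Q=240: TC = 2,130×€110.90 + (2,130/240.0)×380 + (240.0/2)×0.33×€110.90 = €243,981.14.
Lowest total cost among the candidates is at Q = 240.0.

TC* ≈ €243,981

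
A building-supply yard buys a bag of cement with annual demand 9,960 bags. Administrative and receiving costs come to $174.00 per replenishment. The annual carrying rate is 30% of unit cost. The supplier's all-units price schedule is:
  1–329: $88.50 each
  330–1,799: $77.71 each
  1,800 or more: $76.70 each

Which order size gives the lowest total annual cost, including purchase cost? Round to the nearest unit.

Q* ≈ 386 bags

Holding cost per unit per year at price C is H = 0.30·C.
Evaluate total cost at each tier's feasible EOQ or, if the EOQ is below the tier, at the tier's minimum quantity.
Tier 1 ($88.50): EOQ = 361.3 exceeds tier's upper bound 329, so this tier is dominated.
EOQ at $77.71 = 385.6 (feasible in tier 2): TC = 9,960×$77.71 + (9,960/385.6)×174 + (385.6/2)×0.30×$77.71 = $782,980.74.
EOQ at $76.70 = 388.1 < 1800, so use break Q=1800: TC = 9,960×$76.70 + (9,960/1800.0)×174 + (1800.0/2)×0.30×$76.70 = $785,603.80.
Lowest total cost is $782,980.74 at Q = 385.6.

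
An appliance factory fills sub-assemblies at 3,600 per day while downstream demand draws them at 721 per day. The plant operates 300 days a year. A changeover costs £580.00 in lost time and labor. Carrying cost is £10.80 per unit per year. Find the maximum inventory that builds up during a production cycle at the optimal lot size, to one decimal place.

I_max ≈ 4,310.4 sub-assemblies

Annual demand D = 721 × 300 = 216,300.
Production build-up factor (1 − d/p) = 1 − 721/3,600 = 0.7997.
Q* = √(2DS / (H(1 − d/p))) = √(2 × 216,300 × 580 / (10.8 × 0.7997)).
= √(250,908,000 / 8.637) ≈ 5389.839.
Maximum inventory = Q*(1 − d/p) = 5389.839 × 0.7997 ≈ 4310.374.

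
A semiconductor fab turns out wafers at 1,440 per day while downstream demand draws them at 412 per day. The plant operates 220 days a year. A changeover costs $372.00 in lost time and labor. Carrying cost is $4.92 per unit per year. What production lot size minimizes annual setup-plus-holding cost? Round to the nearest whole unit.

Annual demand D = 412 × 220 = 90,640.
Production build-up factor (1 − d/p) = 1 − 412/1,440 = 0.7139.
Q* = √(2DS / (H(1 − d/p))) = √(2 × 90,640 × 372 / (4.92 × 0.7139)).
= √(67,436,160 / 3.5123) ≈ 4381.760.

Q* ≈ 4,382 wafers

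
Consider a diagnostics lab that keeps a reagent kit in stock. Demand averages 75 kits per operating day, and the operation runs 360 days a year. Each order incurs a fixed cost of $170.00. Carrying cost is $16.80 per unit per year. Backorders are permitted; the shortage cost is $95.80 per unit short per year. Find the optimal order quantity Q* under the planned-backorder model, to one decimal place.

Q* ≈ 801.4 kits

Annual demand D = 75 × 360 = 27,000.
With planned backorders, Q* = √(2DS/H) · √((H+B)/B).
√(2DS/H) = √(2 × 27,000 × 170 / 16.8) = 739.208.
√((H+B)/B) = √((16.8+95.8)/95.8) = 1.0841.
Q* ≈ 801.407.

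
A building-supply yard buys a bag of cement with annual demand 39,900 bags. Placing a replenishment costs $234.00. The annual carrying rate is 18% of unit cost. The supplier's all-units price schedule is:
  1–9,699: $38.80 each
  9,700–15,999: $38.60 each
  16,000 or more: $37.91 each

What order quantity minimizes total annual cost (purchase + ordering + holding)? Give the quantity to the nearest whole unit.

Q* ≈ 1,635 bags

Holding cost per unit per year at price C is H = 0.18·C.
For each price level, check whether its EOQ is feasible; otherwise the best quantity at that price is the breakpoint.
EOQ at $38.80 = 1635.1 (feasible in tier 1): TC = 39,900×$38.80 + (39,900/1635.1)×234 + (1635.1/2)×0.18×$38.80 = $1,559,539.88.
EOQ at $38.60 = 1639.4 < 9700, so use break Q=9700: TC = 39,900×$38.60 + (39,900/9700.0)×234 + (9700.0/2)×0.18×$38.60 = $1,574,800.34.
EOQ at $37.91 = 1654.2 < 16000, so use break Q=16000: TC = 39,900×$37.91 + (39,900/16000.0)×234 + (16000.0/2)×0.18×$37.91 = $1,567,782.94.
Lowest total cost is $1,559,539.88 at Q = 1635.1.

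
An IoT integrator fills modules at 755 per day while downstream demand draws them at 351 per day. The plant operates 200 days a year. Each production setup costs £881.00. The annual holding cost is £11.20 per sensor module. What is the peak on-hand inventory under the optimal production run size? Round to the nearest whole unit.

I_max ≈ 2,431 modules

Annual demand D = 351 × 200 = 70,200.
Production build-up factor (1 − d/p) = 1 − 351/755 = 0.5351.
Q* = √(2DS / (H(1 − d/p))) = √(2 × 70,200 × 881 / (11.2 × 0.5351)).
= √(123,692,400 / 5.9931) ≈ 4543.027.
Maximum inventory = Q*(1 − d/p) = 4543.027 × 0.5351 ≈ 2430.971.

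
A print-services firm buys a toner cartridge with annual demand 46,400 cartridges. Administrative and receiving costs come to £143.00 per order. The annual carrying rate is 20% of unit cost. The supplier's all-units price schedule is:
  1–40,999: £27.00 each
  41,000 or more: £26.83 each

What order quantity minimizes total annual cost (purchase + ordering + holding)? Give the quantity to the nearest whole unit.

Q* ≈ 1,568 cartridges

Holding cost per unit per year at price C is H = 0.20·C.
Evaluate total cost at each tier's feasible EOQ or, if the EOQ is below the tier, at the tier's minimum quantity.
EOQ at £27.00 = 1567.6 (feasible in tier 1): TC = 46,400×£27.00 + (46,400/1567.6)×143 + (1567.6/2)×0.20×£27.00 = £1,261,265.23.
EOQ at £26.83 = 1572.6 < 41000, so use break Q=41000: TC = 46,400×£26.83 + (46,400/41000.0)×143 + (41000.0/2)×0.20×£26.83 = £1,355,076.83.
Lowest total cost is £1,261,265.23 at Q = 1567.6.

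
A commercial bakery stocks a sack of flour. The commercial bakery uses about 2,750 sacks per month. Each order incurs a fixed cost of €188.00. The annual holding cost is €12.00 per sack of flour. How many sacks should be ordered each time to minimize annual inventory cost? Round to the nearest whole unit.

Q* ≈ 1,017 sacks

Annual demand D = 2,750 × 12 = 33,000.
EOQ = √(2DS / H) = √(2 × 33,000 × 188 / 12).
= √(12,408,000 / 12) = √1,034,000 ≈ 1016.858.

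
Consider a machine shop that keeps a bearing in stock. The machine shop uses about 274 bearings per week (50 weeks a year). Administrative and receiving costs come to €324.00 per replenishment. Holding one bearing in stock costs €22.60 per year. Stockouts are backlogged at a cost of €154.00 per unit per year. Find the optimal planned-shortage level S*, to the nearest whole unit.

Annual demand D = 274 × 50 = 13,700.
With planned backorders, Q* = √(2DS/H) · √((H+B)/B).
√(2DS/H) = √(2 × 13,700 × 324 / 22.6) = 626.749.
√((H+B)/B) = √((22.6+154)/154) = 1.0709.
Q* ≈ 671.164.
S* = Q* · H/(H+B) = 671.164 × 22.6/176.6 ≈ 85.891.

S* ≈ 86 bearings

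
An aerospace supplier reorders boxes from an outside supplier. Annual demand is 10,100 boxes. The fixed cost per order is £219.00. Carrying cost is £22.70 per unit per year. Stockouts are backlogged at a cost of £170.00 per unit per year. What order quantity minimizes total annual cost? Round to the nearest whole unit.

With planned backorders, Q* = √(2DS/H) · √((H+B)/B).
√(2DS/H) = √(2 × 10,100 × 219 / 22.7) = 441.453.
√((H+B)/B) = √((22.7+170)/170) = 1.0647.
Q* ≈ 470.004.

Q* ≈ 470 boxes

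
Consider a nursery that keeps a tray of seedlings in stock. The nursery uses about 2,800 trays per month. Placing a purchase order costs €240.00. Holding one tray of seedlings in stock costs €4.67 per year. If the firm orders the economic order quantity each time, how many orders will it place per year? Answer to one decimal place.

Annual demand D = 2,800 × 12 = 33,600.
Q* = √(2DS/H) = √(2 × 33,600 × 240 / 4.67) ≈ 1858.37.
Orders per year = D / Q* = 33,600 / 1858.37 ≈ 18.080.

N ≈ 18.1 orders per year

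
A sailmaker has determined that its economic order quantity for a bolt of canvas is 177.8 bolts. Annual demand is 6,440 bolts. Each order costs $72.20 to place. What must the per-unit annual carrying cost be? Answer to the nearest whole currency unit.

Squaring Q* = √(2DS/H) gives Q*² = 2DS/H.
From Q* = √(2DS/H): H = 2DS / Q*² = 2 × 6,440 × 72.2 / 177.8² = 29.4164.

H ≈ $29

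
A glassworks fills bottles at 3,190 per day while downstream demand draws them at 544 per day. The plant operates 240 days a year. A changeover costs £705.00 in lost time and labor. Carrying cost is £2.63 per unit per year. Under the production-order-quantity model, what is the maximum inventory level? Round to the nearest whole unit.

I_max ≈ 7,620 bottles

Annual demand D = 544 × 240 = 130,560.
Production build-up factor (1 − d/p) = 1 − 544/3,190 = 0.8295.
Q* = √(2DS / (H(1 − d/p))) = √(2 × 130,560 × 705 / (2.63 × 0.8295)).
= √(184,089,600 / 2.1815) ≈ 9186.227.
Maximum inventory = Q*(1 − d/p) = 9186.227 × 0.8295 ≈ 7619.673.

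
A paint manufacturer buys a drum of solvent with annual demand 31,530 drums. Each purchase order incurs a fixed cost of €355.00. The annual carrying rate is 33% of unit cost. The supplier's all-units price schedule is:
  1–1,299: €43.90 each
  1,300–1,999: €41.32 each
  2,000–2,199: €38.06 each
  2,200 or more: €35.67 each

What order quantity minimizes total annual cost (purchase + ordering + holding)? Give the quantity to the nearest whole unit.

Holding cost per unit per year at price C is H = 0.33·C.
Candidates are each tier's EOQ (if it falls in that tier) and each price-break quantity.
EOQ at €43.90 = 1243.1 (feasible in tier 1): TC = 31,530×€43.90 + (31,530/1243.1)×355 + (1243.1/2)×0.33×€43.90 = €1,402,175.62.
EOQ at €41.32 = 1281.3 < 1300, so use break Q=1300: TC = 31,530×€41.32 + (31,530/1300.0)×355 + (1300.0/2)×0.33×€41.32 = €1,320,292.86.
EOQ at €38.06 = 1335.1 < 2000, so use break Q=2000: TC = 31,530×€38.06 + (31,530/2000.0)×355 + (2000.0/2)×0.33×€38.06 = €1,218,188.18.
EOQ at €35.67 = 1379.1 < 2200, so use break Q=2200: TC = 31,530×€35.67 + (31,530/2200.0)×355 + (2200.0/2)×0.33×€35.67 = €1,142,711.11.
Lowest total cost is €1,142,711.11 at Q = 2200.0.

Q* ≈ 2,200 drums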